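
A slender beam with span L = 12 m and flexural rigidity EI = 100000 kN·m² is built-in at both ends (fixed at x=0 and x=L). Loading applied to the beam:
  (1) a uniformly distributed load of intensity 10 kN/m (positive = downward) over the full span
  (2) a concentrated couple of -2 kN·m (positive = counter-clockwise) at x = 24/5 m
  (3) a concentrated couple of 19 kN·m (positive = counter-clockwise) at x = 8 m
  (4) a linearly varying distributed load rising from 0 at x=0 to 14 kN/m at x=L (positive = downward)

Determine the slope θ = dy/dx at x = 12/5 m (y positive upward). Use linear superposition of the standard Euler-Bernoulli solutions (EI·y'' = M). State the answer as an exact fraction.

Load 1 — uniform load w=10 kN/m over full span:
  θ_1 = -wx(L-x)(L-2x)/(12EI) = -10·(12/5)·(12-(12/5))·(12-2·(12/5))/(12·100000) = -108/78125 rad
Load 2 — applied couple M₀=-2 kN·m at a=24/5 m (b=L-a=36/5):
  θ_2 = (R_Ax²/2 - M_Ax)/EI  [x≤a] with R_A=-6/25, M_A=-6/25 = ((-6/25)·(12/5)²/2 - (-6/25)·(12/5))/100000 = -9/7812500 rad
Load 3 — applied couple M₀=19 kN·m at a=8 m (b=L-a=4):
  θ_3 = (R_Ax²/2 - M_Ax)/EI  [x≤a] with R_A=19/9, M_A=19/3 = ((19/9)·(12/5)²/2 - (19/3)·(12/5))/100000 = -57/625000 rad
Load 4 — triangular load w₀=14 kN/m (0→w₀ over full span):
  θ_4 = -w₀(2x(L-x)(L-2x)(x+2L)+x²(L-x)²)/(120LEI) = -14·(2·(12/5)·(12-(12/5))·(12-2·(12/5))·((12/5)+2·12)+(12/5)²·(12-(12/5))²)/(120·12·100000) = -1764/1953125 rad
Superposition: θ = Σ θ_i = -7431/3125000 rad ≈ -0.002378 rad

θ(12/5) = -7431/3125000 rad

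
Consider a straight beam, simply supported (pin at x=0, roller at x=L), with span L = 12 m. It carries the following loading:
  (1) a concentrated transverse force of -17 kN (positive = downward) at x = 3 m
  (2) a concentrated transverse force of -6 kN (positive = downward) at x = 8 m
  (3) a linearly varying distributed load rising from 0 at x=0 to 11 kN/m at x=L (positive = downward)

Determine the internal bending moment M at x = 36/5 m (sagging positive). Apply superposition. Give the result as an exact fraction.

Load 1 — point force P=-17 kN at a=3 m (b=L-a=9):
  M_1 = Pa(L-x)/L  [x>a] = (-17)·3·(12-(36/5))/12 = -102/5 kN·m
Load 2 — point force P=-6 kN at a=8 m (b=L-a=4):
  M_2 = Pbx/L  [x≤a] = (-6)·4·(36/5)/12 = -72/5 kN·m
Load 3 — triangular load w₀=11 kN/m (0→w₀ over full span):
  M_3 = w₀Lx/6 - w₀x³/(6L) = 11·12·(36/5)/6 - 11·(36/5)³/(6·12) = 12672/125 kN·m
Superposition: M = Σ M_i = 8322/125 kN·m ≈ 66.576000 kN·m

M(36/5) = 8322/125 kN·m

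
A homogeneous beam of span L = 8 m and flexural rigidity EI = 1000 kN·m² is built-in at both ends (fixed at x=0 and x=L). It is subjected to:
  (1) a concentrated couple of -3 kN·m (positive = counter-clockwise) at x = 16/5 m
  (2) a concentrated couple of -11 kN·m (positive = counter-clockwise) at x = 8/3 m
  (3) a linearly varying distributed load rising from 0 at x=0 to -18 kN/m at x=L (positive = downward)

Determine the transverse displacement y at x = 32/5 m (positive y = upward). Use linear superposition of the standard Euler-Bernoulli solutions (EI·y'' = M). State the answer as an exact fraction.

y(32/5) = 698524/17578125 m

Load 1 — applied couple M₀=-3 kN·m at a=16/5 m (b=L-a=24/5):
  y_1 = (R_Ax³/6 - M_Ax²/2 - M₀(x-a)²/2)/EI  [x>a] with R_A=-27/50, M_A=-9/25 = ((-27/50)·(32/5)³/6 - (-9/25)·(32/5)²/2 - (-3)·((32/5)-(16/5))²/2)/1000 = -336/390625 m
Load 2 — applied couple M₀=-11 kN·m at a=8/3 m (b=L-a=16/3):
  y_2 = (R_Ax³/6 - M_Ax²/2 - M₀(x-a)²/2)/EI  [x>a] with R_A=-11/6, M_A=0 = ((-11/6)·(32/5)³/6 - 0·(32/5)²/2 - (-11)·((32/5)-(8/3))²/2)/1000 = -484/140625 m
Load 3 — triangular load w₀=-18 kN/m (0→w₀ over full span):
  y_3 = -w₀x²(L-x)²(x+2L)/(120LEI) = -(-18)·(32/5)²·(8-(32/5))²·((32/5)+2·8)/(120·8·1000) = 86016/1953125 m
Superposition: y = Σ y_i = 698524/17578125 m ≈ 0.039738 m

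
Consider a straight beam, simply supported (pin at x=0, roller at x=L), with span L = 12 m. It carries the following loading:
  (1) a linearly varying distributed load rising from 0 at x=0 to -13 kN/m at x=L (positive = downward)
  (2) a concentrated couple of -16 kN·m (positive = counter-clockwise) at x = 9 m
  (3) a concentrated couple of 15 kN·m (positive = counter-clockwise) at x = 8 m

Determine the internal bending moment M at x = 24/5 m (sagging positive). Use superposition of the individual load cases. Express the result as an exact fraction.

Load 1 — triangular load w₀=-13 kN/m (0→w₀ over full span):
  M_1 = w₀Lx/6 - w₀x³/(6L) = (-13)·12·(24/5)/6 - (-13)·(24/5)³/(6·12) = -13104/125 kN·m
Load 2 — applied couple M₀=-16 kN·m at a=9 m (b=L-a=3):
  M_2 = M₀x/L  [x≤a] = (-16)·(24/5)/12 = -32/5 kN·m
Load 3 — applied couple M₀=15 kN·m at a=8 m (b=L-a=4):
  M_3 = M₀x/L  [x≤a] = 15·(24/5)/12 = 6 kN·m
Superposition: M = Σ M_i = -13154/125 kN·m ≈ -105.232000 kN·m

M(24/5) = -13154/125 kN·m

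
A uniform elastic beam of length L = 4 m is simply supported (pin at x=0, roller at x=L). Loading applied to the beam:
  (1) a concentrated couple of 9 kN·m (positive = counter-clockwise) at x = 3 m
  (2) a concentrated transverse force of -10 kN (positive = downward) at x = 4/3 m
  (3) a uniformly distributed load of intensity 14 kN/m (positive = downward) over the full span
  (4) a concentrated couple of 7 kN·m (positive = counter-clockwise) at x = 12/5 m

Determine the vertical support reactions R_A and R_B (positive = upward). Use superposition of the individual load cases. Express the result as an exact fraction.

R_A = 76/3 kN, R_B = 62/3 kN

Load 1 — applied couple M₀=9 kN·m at a=3 m (b=L-a=1):
  R_A = M₀/L = 9/4 kN
  R_B = -M₀/L = -9/4 kN
Load 2 — point force P=-10 kN at a=4/3 m (b=L-a=8/3):
  R_A = Pb/L = (-10)·(8/3)/4 = -20/3 kN
  R_B = Pa/L = (-10)·(4/3)/4 = -10/3 kN
Load 3 — uniform load w=14 kN/m over full span:
  R_A = wL/2 = 14·4/2 = 28 kN
  R_B = wL/2 = 14·4/2 = 28 kN
Load 4 — applied couple M₀=7 kN·m at a=12/5 m (b=L-a=8/5):
  R_A = M₀/L = 7/4 kN
  R_B = -M₀/L = -7/4 kN
Superposition: R_A = 76/3 kN, R_B = 62/3 kN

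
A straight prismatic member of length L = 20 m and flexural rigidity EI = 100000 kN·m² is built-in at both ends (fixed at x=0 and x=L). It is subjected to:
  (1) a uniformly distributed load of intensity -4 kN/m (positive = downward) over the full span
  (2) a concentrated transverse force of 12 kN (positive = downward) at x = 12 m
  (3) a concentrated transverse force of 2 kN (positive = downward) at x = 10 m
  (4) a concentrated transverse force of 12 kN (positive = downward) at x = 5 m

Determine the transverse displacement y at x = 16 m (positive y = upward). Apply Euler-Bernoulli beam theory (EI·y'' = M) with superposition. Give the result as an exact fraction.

Load 1 — uniform load w=-4 kN/m over full span:
  y_1 = -wx²(L-x)²/(24EI) = -(-4)·16²·(20-16)²/(24·100000) = 64/9375 m
Load 2 — point force P=12 kN at a=12 m (b=L-a=8):
  y_2 = -Pa²(L-x)²(3bL-(3b+a)(L-x))/(6L³EI)  [x>a] = -12·12²·(20-16)²·(3·8·20-(3·8+12)·(20-16))/(6·20³·100000) = -756/390625 m
Load 3 — point force P=2 kN at a=10 m (b=L-a=10):
  y_3 = -Pa²(L-x)²(3bL-(3b+a)(L-x))/(6L³EI)  [x>a] = -2·10²·(20-16)²·(3·10·20-(3·10+10)·(20-16))/(6·20³·100000) = -11/37500 m
Load 4 — point force P=12 kN at a=5 m (b=L-a=15):
  y_4 = -Pa²(L-x)²(3bL-(3b+a)(L-x))/(6L³EI)  [x>a] = -12·5²·(20-16)²·(3·15·20-(3·15+5)·(20-16))/(6·20³·100000) = -7/10000 m
Superposition: y = Σ y_i = 73087/18750000 m ≈ 0.003898 m

y(16) = 73087/18750000 m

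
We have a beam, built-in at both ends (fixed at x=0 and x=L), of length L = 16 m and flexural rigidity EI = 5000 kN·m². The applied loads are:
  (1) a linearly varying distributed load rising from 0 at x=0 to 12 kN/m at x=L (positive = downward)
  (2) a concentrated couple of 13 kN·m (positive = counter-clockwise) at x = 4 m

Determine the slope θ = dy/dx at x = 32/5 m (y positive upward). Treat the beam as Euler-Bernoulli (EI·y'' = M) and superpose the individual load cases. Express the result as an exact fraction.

θ(32/5) = -35889/1562500 rad

Load 1 — triangular load w₀=12 kN/m (0→w₀ over full span):
  θ_1 = -w₀(2x(L-x)(L-2x)(x+2L)+x²(L-x)²)/(120LEI) = -12·(2·(32/5)·(16-(32/5))·(16-2·(32/5))·((32/5)+2·16)+(32/5)²·(16-(32/5))²)/(120·16·5000) = -9216/390625 rad
Load 2 — applied couple M₀=13 kN·m at a=4 m (b=L-a=12):
  θ_2 = (R_Ax²/2 - M_Ax - M₀(x-a))/EI  [x>a] with R_A=117/128, M_A=-39/16 = ((117/128)·(32/5)²/2 - (-39/16)·(32/5) - 13·((32/5)-4))/5000 = 39/62500 rad
Superposition: θ = Σ θ_i = -35889/1562500 rad ≈ -0.022969 rad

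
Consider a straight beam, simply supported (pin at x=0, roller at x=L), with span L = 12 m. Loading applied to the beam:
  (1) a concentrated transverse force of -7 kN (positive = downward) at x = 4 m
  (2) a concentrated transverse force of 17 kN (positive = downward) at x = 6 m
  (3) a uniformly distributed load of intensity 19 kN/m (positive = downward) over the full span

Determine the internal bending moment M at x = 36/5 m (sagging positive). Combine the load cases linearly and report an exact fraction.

M(36/5) = 8948/25 kN·m

Load 1 — point force P=-7 kN at a=4 m (b=L-a=8):
  M_1 = Pa(L-x)/L  [x>a] = (-7)·4·(12-(36/5))/12 = -56/5 kN·m
Load 2 — point force P=17 kN at a=6 m (b=L-a=6):
  M_2 = Pa(L-x)/L  [x>a] = 17·6·(12-(36/5))/12 = 204/5 kN·m
Load 3 — uniform load w=19 kN/m over full span:
  M_3 = wx(L-x)/2 = 19·(36/5)·(12-(36/5))/2 = 8208/25 kN·m
Superposition: M = Σ M_i = 8948/25 kN·m ≈ 357.920000 kN·m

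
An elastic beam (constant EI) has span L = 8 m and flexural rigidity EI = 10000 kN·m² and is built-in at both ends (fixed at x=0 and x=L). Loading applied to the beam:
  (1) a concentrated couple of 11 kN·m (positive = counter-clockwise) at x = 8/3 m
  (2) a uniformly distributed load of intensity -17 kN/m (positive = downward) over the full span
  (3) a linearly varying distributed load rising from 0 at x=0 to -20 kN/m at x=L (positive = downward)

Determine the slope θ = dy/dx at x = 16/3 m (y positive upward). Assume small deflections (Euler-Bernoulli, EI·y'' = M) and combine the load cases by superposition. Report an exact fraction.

θ(16/3) = -2627/303750 rad

Load 1 — applied couple M₀=11 kN·m at a=8/3 m (b=L-a=16/3):
  θ_1 = (R_Ax²/2 - M_Ax - M₀(x-a))/EI  [x>a] with R_A=11/6, M_A=0 = ((11/6)·(16/3)²/2 - 0·(16/3) - 11·((16/3)-(8/3)))/10000 = -11/33750 rad
Load 2 — uniform load w=-17 kN/m over full span:
  θ_2 = -wx(L-x)(L-2x)/(12EI) = -(-17)·(16/3)·(8-(16/3))·(8-2·(16/3))/(12·10000) = -272/50625 rad
Load 3 — triangular load w₀=-20 kN/m (0→w₀ over full span):
  θ_3 = -w₀(2x(L-x)(L-2x)(x+2L)+x²(L-x)²)/(120LEI) = -(-20)·(2·(16/3)·(8-(16/3))·(8-2·(16/3))·((16/3)+2·8)+(16/3)²·(8-(16/3))²)/(120·8·10000) = -448/151875 rad
Superposition: θ = Σ θ_i = -2627/303750 rad ≈ -0.008649 rad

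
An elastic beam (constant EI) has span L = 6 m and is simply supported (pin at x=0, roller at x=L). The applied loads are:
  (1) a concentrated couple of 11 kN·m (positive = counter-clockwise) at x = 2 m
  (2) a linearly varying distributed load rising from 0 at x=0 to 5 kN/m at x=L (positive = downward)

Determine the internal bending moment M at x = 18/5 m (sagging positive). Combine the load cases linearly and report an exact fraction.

Load 1 — applied couple M₀=11 kN·m at a=2 m (b=L-a=4):
  M_1 = M₀x/L - M₀  [x>a] = 11·(18/5)/6 - 11 = -22/5 kN·m
Load 2 — triangular load w₀=5 kN/m (0→w₀ over full span):
  M_2 = w₀Lx/6 - w₀x³/(6L) = 5·6·(18/5)/6 - 5·(18/5)³/(6·6) = 288/25 kN·m
Superposition: M = Σ M_i = 178/25 kN·m ≈ 7.120000 kN·m

M(18/5) = 178/25 kN·m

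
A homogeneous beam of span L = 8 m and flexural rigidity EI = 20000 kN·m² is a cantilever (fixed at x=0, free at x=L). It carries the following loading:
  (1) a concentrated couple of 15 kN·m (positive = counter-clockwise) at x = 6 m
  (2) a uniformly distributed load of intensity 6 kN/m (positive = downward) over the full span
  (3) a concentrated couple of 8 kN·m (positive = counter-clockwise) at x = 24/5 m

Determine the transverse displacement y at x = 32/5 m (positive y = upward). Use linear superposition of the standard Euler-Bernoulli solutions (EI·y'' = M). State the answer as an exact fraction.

y(32/5) = -560887/6250000 m

Load 1 — applied couple M₀=15 kN·m at a=6 m (b=L-a=2):
  y_1 = M₀a(2x-a)/(2EI)  [x>a] = 15·6·(2·(32/5)-6)/(2·20000) = 153/10000 m
Load 2 — uniform load w=6 kN/m over full span:
  y_2 = -wx²(x²-4Lx+6L²)/(24EI) = -6·(32/5)²·((32/5)²-4·8·(32/5)+6·8²)/(24·20000) = -44032/390625 m
Load 3 — applied couple M₀=8 kN·m at a=24/5 m (b=L-a=16/5):
  y_3 = M₀a(2x-a)/(2EI)  [x>a] = 8·(24/5)·(2·(32/5)-(24/5))/(2·20000) = 24/3125 m
Superposition: y = Σ y_i = -560887/6250000 m ≈ -0.089742 m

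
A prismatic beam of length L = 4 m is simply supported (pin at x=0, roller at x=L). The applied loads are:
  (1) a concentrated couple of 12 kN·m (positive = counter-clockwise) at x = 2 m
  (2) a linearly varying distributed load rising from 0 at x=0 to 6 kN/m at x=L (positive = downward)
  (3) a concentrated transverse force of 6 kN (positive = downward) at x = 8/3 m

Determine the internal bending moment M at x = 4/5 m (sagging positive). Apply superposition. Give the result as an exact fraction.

M(4/5) = 884/125 kN·m

Load 1 — applied couple M₀=12 kN·m at a=2 m (b=L-a=2):
  M_1 = M₀x/L  [x≤a] = 12·(4/5)/4 = 12/5 kN·m
Load 2 — triangular load w₀=6 kN/m (0→w₀ over full span):
  M_2 = w₀Lx/6 - w₀x³/(6L) = 6·4·(4/5)/6 - 6·(4/5)³/(6·4) = 384/125 kN·m
Load 3 — point force P=6 kN at a=8/3 m (b=L-a=4/3):
  M_3 = Pbx/L  [x≤a] = 6·(4/3)·(4/5)/4 = 8/5 kN·m
Superposition: M = Σ M_i = 884/125 kN·m ≈ 7.072000 kN·m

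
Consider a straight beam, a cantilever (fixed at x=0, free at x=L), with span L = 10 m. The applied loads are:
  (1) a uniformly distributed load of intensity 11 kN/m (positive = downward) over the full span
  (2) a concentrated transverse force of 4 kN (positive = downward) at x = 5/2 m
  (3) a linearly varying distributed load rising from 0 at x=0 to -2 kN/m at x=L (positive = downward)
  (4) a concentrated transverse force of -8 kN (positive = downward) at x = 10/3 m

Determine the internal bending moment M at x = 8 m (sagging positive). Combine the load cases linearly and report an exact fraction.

Load 1 — uniform load w=11 kN/m over full span:
  M_1 = -w(L-x)²/2 = -11·(10-8)²/2 = -22 kN·m
Load 2 — point force P=4 kN at a=5/2 m (b=L-a=15/2):
  M_2 = 0  [x>a] = 0 kN·m
Load 3 — triangular load w₀=-2 kN/m (0→w₀ over full span):
  M_3 = w₀Lx/2 - w₀L²/3 - w₀x³/(6L) = (-2)·10·8/2 - (-2)·10²/3 - (-2)·8³/(6·10) = 56/15 kN·m
Load 4 — point force P=-8 kN at a=10/3 m (b=L-a=20/3):
  M_4 = 0  [x>a] = 0 kN·m
Superposition: M = Σ M_i = -274/15 kN·m ≈ -18.266667 kN·m

M(8) = -274/15 kN·m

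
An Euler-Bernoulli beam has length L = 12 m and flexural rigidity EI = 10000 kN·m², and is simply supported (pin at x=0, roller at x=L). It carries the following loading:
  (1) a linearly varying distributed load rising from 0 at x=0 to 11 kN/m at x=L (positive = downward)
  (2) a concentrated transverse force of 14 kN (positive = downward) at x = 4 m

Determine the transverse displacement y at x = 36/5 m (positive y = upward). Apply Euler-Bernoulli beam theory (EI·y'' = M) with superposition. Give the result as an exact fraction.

Load 1 — triangular load w₀=11 kN/m (0→w₀ over full span):
  y_1 = -w₀x(7L⁴-10L²x²+3x⁴)/(360LEI) = -11·(36/5)·(7·12⁴-10·12²·(36/5)²+3·(36/5)⁴)/(360·12·10000) = -1406592/9765625 m
Load 2 — point force P=14 kN at a=4 m (b=L-a=8):
  y_2 = -Pa(L-x)(2Lx-a²-x²)/(6LEI)  [x>a] = -14·4·(12-(36/5))·(2·12·(36/5)-4²-(36/5)²)/(6·12·10000) = -9184/234375 m
Superposition: y = Σ y_i = -5367776/29296875 m ≈ -0.183220 m

y(36/5) = -5367776/29296875 m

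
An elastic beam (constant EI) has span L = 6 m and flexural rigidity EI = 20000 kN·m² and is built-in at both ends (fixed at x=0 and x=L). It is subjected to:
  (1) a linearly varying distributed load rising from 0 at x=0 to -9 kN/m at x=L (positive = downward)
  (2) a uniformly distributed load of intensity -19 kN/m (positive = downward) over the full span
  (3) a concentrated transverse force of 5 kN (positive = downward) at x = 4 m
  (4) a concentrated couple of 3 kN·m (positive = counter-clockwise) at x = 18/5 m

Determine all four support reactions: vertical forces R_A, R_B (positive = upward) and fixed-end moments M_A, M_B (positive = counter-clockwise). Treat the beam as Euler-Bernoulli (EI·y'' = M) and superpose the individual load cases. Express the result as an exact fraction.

R_A = -85163/1350 kN, M_A = -14539/225 kN·m, R_B = -98437/1350 kN, M_B = 15551/225 kN·m

Load 1 — triangular load w₀=-9 kN/m (0→w₀ over full span):
  R_A = 3w₀L/20 = 3·(-9)·6/20 = -81/10 kN
  M_A = w₀L²/30 = (-9)·6²/30 = -54/5 kN·m
  R_B = 7w₀L/20 = 7·(-9)·6/20 = -189/10 kN
  M_B = -w₀L²/20 = -(-9)·6²/20 = 81/5 kN·m
Load 2 — uniform load w=-19 kN/m over full span:
  R_A = wL/2 = (-19)·6/2 = -57 kN
  M_A = wL²/12 = (-19)·6²/12 = -57 kN·m
  R_B = wL/2 = (-19)·6/2 = -57 kN
  M_B = -wL²/12 = -(-19)·6²/12 = 57 kN·m
Load 3 — point force P=5 kN at a=4 m (b=L-a=2):
  R_A = Pb²(3a+b)/L³ = 5·2²·(3·4+2)/6³ = 35/27 kN
  M_A = Pab²/L² = 5·4·2²/6² = 20/9 kN·m
  R_B = Pa²(a+3b)/L³ = 5·4²·(4+3·2)/6³ = 100/27 kN
  M_B = -Pa²b/L² = -5·4²·2/6² = -40/9 kN·m
Load 4 — applied couple M₀=3 kN·m at a=18/5 m (b=L-a=12/5):
  R_A = 6M₀ab/L³ = 6·3·(18/5)·(12/5)/6³ = 18/25 kN
  M_A = M₀b(2a-b)/L² = 3·(12/5)·(2·(18/5)-(12/5))/6² = 24/25 kN·m
  R_B = -6M₀ab/L³ = -6·3·(18/5)·(12/5)/6³ = -18/25 kN
  M_B = M₀a(2b-a)/L² = 3·(18/5)·(2·(12/5)-(18/5))/6² = 9/25 kN·m
Superposition: R_A = -85163/1350 kN, M_A = -14539/225 kN·m, R_B = -98437/1350 kN, M_B = 15551/225 kN·m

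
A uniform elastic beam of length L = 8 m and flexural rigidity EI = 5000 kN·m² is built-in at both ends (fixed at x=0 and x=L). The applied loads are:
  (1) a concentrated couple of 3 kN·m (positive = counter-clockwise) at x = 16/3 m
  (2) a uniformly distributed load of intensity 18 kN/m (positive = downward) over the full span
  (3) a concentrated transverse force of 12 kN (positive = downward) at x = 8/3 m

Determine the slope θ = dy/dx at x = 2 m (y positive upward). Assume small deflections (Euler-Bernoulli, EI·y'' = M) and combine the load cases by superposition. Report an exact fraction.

Load 1 — applied couple M₀=3 kN·m at a=16/3 m (b=L-a=8/3):
  θ_1 = (R_Ax²/2 - M_Ax)/EI  [x≤a] with R_A=1/2, M_A=1 = ((1/2)·2²/2 - 1·2)/5000 = -1/5000 rad
Load 2 — uniform load w=18 kN/m over full span:
  θ_2 = -wx(L-x)(L-2x)/(12EI) = -18·2·(8-2)·(8-2·2)/(12·5000) = -9/625 rad
Load 3 — point force P=12 kN at a=8/3 m (b=L-a=16/3):
  θ_3 = -Pb²x(2aL-(3a+b)x)/(2L³EI)  [x≤a] = -12·(16/3)²·2·(2·(8/3)·8-(3·(8/3)+(16/3))·2)/(2·8³·5000) = -4/1875 rad
Superposition: θ = Σ θ_i = -251/15000 rad ≈ -0.016733 rad

θ(2) = -251/15000 rad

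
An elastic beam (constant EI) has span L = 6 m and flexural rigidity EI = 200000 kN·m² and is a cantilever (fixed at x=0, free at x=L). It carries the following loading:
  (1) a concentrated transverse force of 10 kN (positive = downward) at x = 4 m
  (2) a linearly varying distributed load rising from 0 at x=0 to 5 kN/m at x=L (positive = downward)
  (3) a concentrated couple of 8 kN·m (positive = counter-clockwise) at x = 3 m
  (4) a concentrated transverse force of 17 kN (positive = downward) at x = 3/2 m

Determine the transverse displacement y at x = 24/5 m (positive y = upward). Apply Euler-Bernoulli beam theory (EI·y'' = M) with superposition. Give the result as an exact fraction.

Load 1 — point force P=10 kN at a=4 m (b=L-a=2):
  y_1 = -Pa²(3x-a)/(6EI)  [x>a] = -10·4²·(3·(24/5)-4)/(6·200000) = -13/9375 m
Load 2 — triangular load w₀=5 kN/m (0→w₀ over full span):
  y_2 = (w₀Lx³/12-w₀L²x²/6-w₀x⁵/(120L))/EI = (5·6·(24/5)³/12-5·6²·(24/5)²/6-5·(24/5)⁵/(120·6))/200000 = -21114/9765625 m
Load 3 — applied couple M₀=8 kN·m at a=3 m (b=L-a=3):
  y_3 = M₀a(2x-a)/(2EI)  [x>a] = 8·3·(2·(24/5)-3)/(2·200000) = 99/250000 m
Load 4 — point force P=17 kN at a=3/2 m (b=L-a=9/2):
  y_4 = -Pa²(3x-a)/(6EI)  [x>a] = -17·(3/2)²·(3·(24/5)-(3/2))/(6·200000) = -6579/16000000 m
Superposition: y = Σ y_i = -106917833/30000000000 m ≈ -0.003564 m

y(24/5) = -106917833/30000000000 m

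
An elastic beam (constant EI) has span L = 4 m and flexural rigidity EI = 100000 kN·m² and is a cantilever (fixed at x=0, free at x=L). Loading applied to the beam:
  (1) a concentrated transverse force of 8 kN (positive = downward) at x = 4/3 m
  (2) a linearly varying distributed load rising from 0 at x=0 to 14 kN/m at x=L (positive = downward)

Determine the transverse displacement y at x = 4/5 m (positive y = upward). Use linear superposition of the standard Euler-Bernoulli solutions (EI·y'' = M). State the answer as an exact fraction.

y(4/5) = -11838/48828125 m

Load 1 — point force P=8 kN at a=4/3 m (b=L-a=8/3):
  y_1 = -Px²(3a-x)/(6EI)  [x≤a] = -8·(4/5)²·(3·(4/3)-(4/5))/(6·100000) = -32/1171875 m
Load 2 — triangular load w₀=14 kN/m (0→w₀ over full span):
  y_2 = (w₀Lx³/12-w₀L²x²/6-w₀x⁵/(120L))/EI = (14·4·(4/5)³/12-14·4²·(4/5)²/6-14·(4/5)⁵/(120·4))/100000 = -31514/146484375 m
Superposition: y = Σ y_i = -11838/48828125 m ≈ -0.000242 m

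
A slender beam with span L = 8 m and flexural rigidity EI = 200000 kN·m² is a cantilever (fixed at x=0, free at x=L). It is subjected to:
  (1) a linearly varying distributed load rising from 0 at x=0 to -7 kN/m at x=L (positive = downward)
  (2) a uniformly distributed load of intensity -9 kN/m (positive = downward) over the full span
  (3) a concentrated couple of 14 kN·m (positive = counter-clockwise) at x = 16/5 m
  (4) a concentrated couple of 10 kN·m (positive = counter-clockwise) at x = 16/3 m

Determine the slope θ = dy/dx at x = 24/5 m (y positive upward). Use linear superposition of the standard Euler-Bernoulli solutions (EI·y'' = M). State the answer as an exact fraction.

θ(24/5) = 47861/7812500 rad

Load 1 — triangular load w₀=-7 kN/m (0→w₀ over full span):
  θ_1 = (w₀Lx²/4-w₀L²x/3-w₀x⁴/(24L))/EI = ((-7)·8·(24/5)²/4-(-7)·8²·(24/5)/3-(-7)·(24/5)⁴/(24·8))/200000 = 4039/1953125 rad
Load 2 — uniform load w=-9 kN/m over full span:
  θ_2 = -wx(x²-3Lx+3L²)/(6EI) = -(-9)·(24/5)·((24/5)²-3·8·(24/5)+3·8²)/(6·200000) = 1404/390625 rad
Load 3 — applied couple M₀=14 kN·m at a=16/5 m (b=L-a=24/5):
  θ_3 = M₀a/EI  [x>a] = 14·(16/5)/200000 = 7/31250 rad
Load 4 — applied couple M₀=10 kN·m at a=16/3 m (b=L-a=8/3):
  θ_4 = M₀x/EI  [x≤a] = 10·(24/5)/200000 = 3/12500 rad
Superposition: θ = Σ θ_i = 47861/7812500 rad ≈ 0.006126 rad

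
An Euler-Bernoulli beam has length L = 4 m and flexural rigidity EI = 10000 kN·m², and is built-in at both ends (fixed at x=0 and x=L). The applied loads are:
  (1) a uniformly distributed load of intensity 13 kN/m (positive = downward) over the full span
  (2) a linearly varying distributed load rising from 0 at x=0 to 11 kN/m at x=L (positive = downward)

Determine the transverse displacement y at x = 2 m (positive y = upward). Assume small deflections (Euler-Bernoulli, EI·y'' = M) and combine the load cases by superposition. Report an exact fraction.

Load 1 — uniform load w=13 kN/m over full span:
  y_1 = -wx²(L-x)²/(24EI) = -13·2²·(4-2)²/(24·10000) = -13/15000 m
Load 2 — triangular load w₀=11 kN/m (0→w₀ over full span):
  y_2 = -w₀x²(L-x)²(x+2L)/(120LEI) = -11·2²·(4-2)²·(2+2·4)/(120·4·10000) = -11/30000 m
Superposition: y = Σ y_i = -37/30000 m ≈ -0.001233 m

y(2) = -37/30000 m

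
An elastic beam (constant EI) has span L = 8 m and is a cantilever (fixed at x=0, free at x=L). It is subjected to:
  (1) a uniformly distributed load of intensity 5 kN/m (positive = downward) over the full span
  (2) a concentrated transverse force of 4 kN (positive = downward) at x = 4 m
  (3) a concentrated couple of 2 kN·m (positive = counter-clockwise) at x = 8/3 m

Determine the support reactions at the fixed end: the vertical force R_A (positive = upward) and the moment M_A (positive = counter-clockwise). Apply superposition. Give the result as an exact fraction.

Load 1 — uniform load w=5 kN/m over full span:
  R_A = wL = 5·8 = 40 kN
  M_A = wL²/2 = 5·8²/2 = 160 kN·m
Load 2 — point force P=4 kN at a=4 m (b=L-a=4):
  R_A = P = 4 kN
  M_A = Pa = 4·4 = 16 kN·m
Load 3 — applied couple M₀=2 kN·m at a=8/3 m (b=L-a=16/3):
  R_A = 0 kN
  M_A = -M₀ = -2 kN·m
Superposition: R_A = 44 kN, M_A = 174 kN·m

R_A = 44 kN, M_A = 174 kN·m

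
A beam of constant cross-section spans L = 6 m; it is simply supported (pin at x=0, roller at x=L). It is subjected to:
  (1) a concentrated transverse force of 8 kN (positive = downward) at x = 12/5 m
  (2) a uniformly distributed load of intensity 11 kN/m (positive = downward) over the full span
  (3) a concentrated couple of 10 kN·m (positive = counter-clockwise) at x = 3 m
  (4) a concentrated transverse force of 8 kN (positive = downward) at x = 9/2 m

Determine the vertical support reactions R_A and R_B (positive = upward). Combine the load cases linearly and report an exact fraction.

Load 1 — point force P=8 kN at a=12/5 m (b=L-a=18/5):
  R_A = Pb/L = 8·(18/5)/6 = 24/5 kN
  R_B = Pa/L = 8·(12/5)/6 = 16/5 kN
Load 2 — uniform load w=11 kN/m over full span:
  R_A = wL/2 = 11·6/2 = 33 kN
  R_B = wL/2 = 11·6/2 = 33 kN
Load 3 — applied couple M₀=10 kN·m at a=3 m (b=L-a=3):
  R_A = M₀/L = 10/6 = 5/3 kN
  R_B = -M₀/L = -10/6 = -5/3 kN
Load 4 — point force P=8 kN at a=9/2 m (b=L-a=3/2):
  R_A = Pb/L = 8·(3/2)/6 = 2 kN
  R_B = Pa/L = 8·(9/2)/6 = 6 kN
Superposition: R_A = 622/15 kN, R_B = 608/15 kN

R_A = 622/15 kN, R_B = 608/15 kN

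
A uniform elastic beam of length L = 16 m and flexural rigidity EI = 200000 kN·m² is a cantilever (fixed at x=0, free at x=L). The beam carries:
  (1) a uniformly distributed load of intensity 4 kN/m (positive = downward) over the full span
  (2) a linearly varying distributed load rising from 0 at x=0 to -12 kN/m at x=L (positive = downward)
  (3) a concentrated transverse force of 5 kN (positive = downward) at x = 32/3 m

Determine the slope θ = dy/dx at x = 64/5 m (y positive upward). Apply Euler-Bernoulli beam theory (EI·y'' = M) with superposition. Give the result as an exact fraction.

Load 1 — uniform load w=4 kN/m over full span:
  θ_1 = -wx(x²-3Lx+3L²)/(6EI) = -4·(64/5)·((64/5)²-3·16·(64/5)+3·16²)/(6·200000) = -15872/1171875 rad
Load 2 — triangular load w₀=-12 kN/m (0→w₀ over full span):
  θ_2 = (w₀Lx²/4-w₀L²x/3-w₀x⁴/(24L))/EI = ((-12)·16·(64/5)²/4-(-12)·16²·(64/5)/3-(-12)·(64/5)⁴/(24·16))/200000 = 59392/1953125 rad
Load 3 — point force P=5 kN at a=32/3 m (b=L-a=16/3):
  θ_3 = -Pa²/(2EI)  [x>a] = -5·(32/3)²/(2·200000) = -8/5625 rad
Superposition: θ = Σ θ_i = 271448/17578125 rad ≈ 0.015442 rad

θ(64/5) = 271448/17578125 rad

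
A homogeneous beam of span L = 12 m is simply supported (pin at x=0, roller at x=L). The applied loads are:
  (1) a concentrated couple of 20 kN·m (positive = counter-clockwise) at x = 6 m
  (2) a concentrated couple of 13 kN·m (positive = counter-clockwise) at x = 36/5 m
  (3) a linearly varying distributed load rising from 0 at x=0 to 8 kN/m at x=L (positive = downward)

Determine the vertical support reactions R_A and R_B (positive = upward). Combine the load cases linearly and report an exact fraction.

R_A = 75/4 kN, R_B = 117/4 kN

Load 1 — applied couple M₀=20 kN·m at a=6 m (b=L-a=6):
  R_A = M₀/L = 20/12 = 5/3 kN
  R_B = -M₀/L = -20/12 = -5/3 kN
Load 2 — applied couple M₀=13 kN·m at a=36/5 m (b=L-a=24/5):
  R_A = M₀/L = 13/12 kN
  R_B = -M₀/L = -13/12 kN
Load 3 — triangular load w₀=8 kN/m (0→w₀ over full span):
  R_A = w₀L/6 = 8·12/6 = 16 kN
  R_B = w₀L/3 = 8·12/3 = 32 kN
Superposition: R_A = 75/4 kN, R_B = 117/4 kN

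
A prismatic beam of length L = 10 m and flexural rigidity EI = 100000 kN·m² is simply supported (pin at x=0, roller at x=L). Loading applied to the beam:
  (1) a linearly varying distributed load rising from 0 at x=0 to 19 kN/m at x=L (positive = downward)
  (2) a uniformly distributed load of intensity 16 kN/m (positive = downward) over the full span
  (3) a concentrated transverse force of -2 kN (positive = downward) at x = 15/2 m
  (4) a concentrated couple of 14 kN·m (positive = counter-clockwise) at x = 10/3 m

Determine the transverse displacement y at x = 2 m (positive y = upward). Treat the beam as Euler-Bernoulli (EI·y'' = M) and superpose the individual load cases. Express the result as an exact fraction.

y(2) = -3423827/180000000 m

Load 1 — triangular load w₀=19 kN/m (0→w₀ over full span):
  y_1 = -w₀x(7L⁴-10L²x²+3x⁴)/(360LEI) = -19·2·(7·10⁴-10·10²·2²+3·2⁴)/(360·10·100000) = -1634/234375 m
Load 2 — uniform load w=16 kN/m over full span:
  y_2 = -wx(L³-2Lx²+x³)/(24EI) = -16·2·(10³-2·10·2²+2³)/(24·100000) = -116/9375 m
Load 3 — point force P=-2 kN at a=15/2 m (b=L-a=5/2):
  y_3 = -Pbx(L²-b²-x²)/(6LEI)  [x≤a] = -(-2)·(5/2)·2·(10²-(5/2)²-2²)/(6·10·100000) = 359/2400000 m
Load 4 — applied couple M₀=14 kN·m at a=10/3 m (b=L-a=20/3):
  y_4 = (M₀x³/(6L)+C₁x)/EI  [x≤a] with C₁=M₀(3b²-L²)/(6L)=70/9 = (14·2³/(6·10)+(70/9)·2)/100000 = 49/281250 m
Superposition: y = Σ y_i = -3423827/180000000 m ≈ -0.019021 m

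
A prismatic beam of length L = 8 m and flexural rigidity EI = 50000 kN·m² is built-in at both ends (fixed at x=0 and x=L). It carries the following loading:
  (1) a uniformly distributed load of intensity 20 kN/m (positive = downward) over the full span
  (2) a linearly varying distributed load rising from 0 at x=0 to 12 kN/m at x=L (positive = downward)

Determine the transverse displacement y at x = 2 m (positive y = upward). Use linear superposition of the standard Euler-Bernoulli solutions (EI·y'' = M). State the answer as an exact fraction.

y(2) = -381/125000 m

Load 1 — uniform load w=20 kN/m over full span:
  y_1 = -wx²(L-x)²/(24EI) = -20·2²·(8-2)²/(24·50000) = -3/1250 m
Load 2 — triangular load w₀=12 kN/m (0→w₀ over full span):
  y_2 = -w₀x²(L-x)²(x+2L)/(120LEI) = -12·2²·(8-2)²·(2+2·8)/(120·8·50000) = -81/125000 m
Superposition: y = Σ y_i = -381/125000 m ≈ -0.003048 m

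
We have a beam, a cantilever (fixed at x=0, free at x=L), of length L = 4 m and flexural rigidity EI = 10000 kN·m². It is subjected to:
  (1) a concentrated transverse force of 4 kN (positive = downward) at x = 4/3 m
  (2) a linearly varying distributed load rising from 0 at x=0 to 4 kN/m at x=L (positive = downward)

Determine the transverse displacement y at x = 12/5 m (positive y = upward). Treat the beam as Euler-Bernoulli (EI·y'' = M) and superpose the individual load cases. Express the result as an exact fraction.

Load 1 — point force P=4 kN at a=4/3 m (b=L-a=8/3):
  y_1 = -Pa²(3x-a)/(6EI)  [x>a] = -4·(4/3)²·(3·(12/5)-(4/3))/(6·10000) = -176/253125 m
Load 2 — triangular load w₀=4 kN/m (0→w₀ over full span):
  y_2 = (w₀Lx³/12-w₀L²x²/6-w₀x⁵/(120L))/EI = (4·4·(12/5)³/12-4·4²·(12/5)²/6-4·(12/5)⁵/(120·4))/10000 = -42648/9765625 m
Superposition: y = Σ y_i = -4004488/791015625 m ≈ -0.005062 m

y(12/5) = -4004488/791015625 m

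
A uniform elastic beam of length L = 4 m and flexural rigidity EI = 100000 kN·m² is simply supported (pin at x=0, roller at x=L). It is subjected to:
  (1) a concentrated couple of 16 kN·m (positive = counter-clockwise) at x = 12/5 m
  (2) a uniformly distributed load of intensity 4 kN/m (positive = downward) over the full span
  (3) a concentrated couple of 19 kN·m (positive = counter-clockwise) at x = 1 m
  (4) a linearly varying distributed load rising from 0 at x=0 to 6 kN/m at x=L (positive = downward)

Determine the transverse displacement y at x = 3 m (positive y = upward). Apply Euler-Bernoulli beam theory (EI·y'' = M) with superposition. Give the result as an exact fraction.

y(3) = -3583/40000000 m

Load 1 — applied couple M₀=16 kN·m at a=12/5 m (b=L-a=8/5):
  y_1 = (M₀x³/(6L)-M₀(x-a)²/2+C₁x)/EI  [x>a] with C₁=M₀(3b²-L²)/(6L)=-416/75 = (16·3³/(6·4)-16·(3-(12/5))²/2+(-416/75)·3)/100000 = -19/1250000 m
Load 2 — uniform load w=4 kN/m over full span:
  y_2 = -wx(L³-2Lx²+x³)/(24EI) = -4·3·(4³-2·4·3²+3³)/(24·100000) = -19/200000 m
Load 3 — applied couple M₀=19 kN·m at a=1 m (b=L-a=3):
  y_3 = (M₀x³/(6L)-M₀(x-a)²/2+C₁x)/EI  [x>a] with C₁=M₀(3b²-L²)/(6L)=209/24 = (19·3³/(6·4)-19·(3-1)²/2+(209/24)·3)/100000 = 19/200000 m
Load 4 — triangular load w₀=6 kN/m (0→w₀ over full span):
  y_4 = -w₀x(7L⁴-10L²x²+3x⁴)/(360LEI) = -6·3·(7·4⁴-10·4²·3²+3·3⁴)/(360·4·100000) = -119/1600000 m
Superposition: y = Σ y_i = -3583/40000000 m ≈ -0.000090 m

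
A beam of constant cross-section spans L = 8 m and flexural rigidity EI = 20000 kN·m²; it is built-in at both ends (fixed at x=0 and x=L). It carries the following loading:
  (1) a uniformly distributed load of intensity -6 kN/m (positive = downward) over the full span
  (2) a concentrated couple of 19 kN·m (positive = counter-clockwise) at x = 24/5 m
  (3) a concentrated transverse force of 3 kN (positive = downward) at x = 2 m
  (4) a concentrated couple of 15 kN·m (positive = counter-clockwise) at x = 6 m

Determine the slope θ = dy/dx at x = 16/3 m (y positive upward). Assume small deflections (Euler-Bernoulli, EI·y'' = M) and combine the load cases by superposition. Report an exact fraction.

θ(16/3) = -4421/13500000 rad

Load 1 — uniform load w=-6 kN/m over full span:
  θ_1 = -wx(L-x)(L-2x)/(12EI) = -(-6)·(16/3)·(8-(16/3))·(8-2·(16/3))/(12·20000) = -16/16875 rad
Load 2 — applied couple M₀=19 kN·m at a=24/5 m (b=L-a=16/5):
  θ_2 = (R_Ax²/2 - M_Ax - M₀(x-a))/EI  [x>a] with R_A=171/50, M_A=152/25 = ((171/50)·(16/3)²/2 - (152/25)·(16/3) - 19·((16/3)-(24/5)))/20000 = 19/62500 rad
Load 3 — point force P=3 kN at a=2 m (b=L-a=6):
  θ_3 = Pa²(L-x)(2bL-(3b+a)(L-x))/(2L³EI)  [x>a] = 3·2²·(8-(16/3))·(2·6·8-(3·6+2)·(8-(16/3)))/(2·8³·20000) = 1/15000 rad
Load 4 — applied couple M₀=15 kN·m at a=6 m (b=L-a=2):
  θ_4 = (R_Ax²/2 - M_Ax)/EI  [x≤a] with R_A=135/64, M_A=75/16 = ((135/64)·(16/3)²/2 - (75/16)·(16/3))/20000 = 1/4000 rad
Superposition: θ = Σ θ_i = -4421/13500000 rad ≈ -0.000327 rad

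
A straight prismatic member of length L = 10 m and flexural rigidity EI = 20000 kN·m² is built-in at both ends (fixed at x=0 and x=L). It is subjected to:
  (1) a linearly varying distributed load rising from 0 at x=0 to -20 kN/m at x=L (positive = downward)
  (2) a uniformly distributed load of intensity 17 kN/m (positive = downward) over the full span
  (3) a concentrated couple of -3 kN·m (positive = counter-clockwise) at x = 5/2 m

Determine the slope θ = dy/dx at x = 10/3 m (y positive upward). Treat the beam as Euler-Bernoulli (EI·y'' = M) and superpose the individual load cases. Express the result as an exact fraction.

θ(10/3) = -7843/3888000 rad

Load 1 — triangular load w₀=-20 kN/m (0→w₀ over full span):
  θ_1 = -w₀(2x(L-x)(L-2x)(x+2L)+x²(L-x)²)/(120LEI) = -(-20)·(2·(10/3)·(10-(10/3))·(10-2·(10/3))·((10/3)+2·10)+(10/3)²·(10-(10/3))²)/(120·10·20000) = 4/1215 rad
Load 2 — uniform load w=17 kN/m over full span:
  θ_2 = -wx(L-x)(L-2x)/(12EI) = -17·(10/3)·(10-(10/3))·(10-2·(10/3))/(12·20000) = -17/3240 rad
Load 3 — applied couple M₀=-3 kN·m at a=5/2 m (b=L-a=15/2):
  θ_3 = (R_Ax²/2 - M_Ax - M₀(x-a))/EI  [x>a] with R_A=-27/80, M_A=9/16 = ((-27/80)·(10/3)²/2 - (9/16)·(10/3) - (-3)·((10/3)-(5/2)))/20000 = -1/16000 rad
Superposition: θ = Σ θ_i = -7843/3888000 rad ≈ -0.002017 rad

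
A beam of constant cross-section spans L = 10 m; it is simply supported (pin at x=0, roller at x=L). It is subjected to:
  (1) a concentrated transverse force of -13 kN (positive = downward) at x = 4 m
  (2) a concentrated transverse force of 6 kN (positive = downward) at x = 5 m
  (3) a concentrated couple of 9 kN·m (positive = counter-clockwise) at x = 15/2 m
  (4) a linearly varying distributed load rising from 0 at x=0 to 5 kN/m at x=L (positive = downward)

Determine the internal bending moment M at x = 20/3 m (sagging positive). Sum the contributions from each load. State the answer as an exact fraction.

Load 1 — point force P=-13 kN at a=4 m (b=L-a=6):
  M_1 = Pa(L-x)/L  [x>a] = (-13)·4·(10-(20/3))/10 = -52/3 kN·m
Load 2 — point force P=6 kN at a=5 m (b=L-a=5):
  M_2 = Pa(L-x)/L  [x>a] = 6·5·(10-(20/3))/10 = 10 kN·m
Load 3 — applied couple M₀=9 kN·m at a=15/2 m (b=L-a=5/2):
  M_3 = M₀x/L  [x≤a] = 9·(20/3)/10 = 6 kN·m
Load 4 — triangular load w₀=5 kN/m (0→w₀ over full span):
  M_4 = w₀Lx/6 - w₀x³/(6L) = 5·10·(20/3)/6 - 5·(20/3)³/(6·10) = 2500/81 kN·m
Superposition: M = Σ M_i = 2392/81 kN·m ≈ 29.530864 kN·m

M(20/3) = 2392/81 kN·m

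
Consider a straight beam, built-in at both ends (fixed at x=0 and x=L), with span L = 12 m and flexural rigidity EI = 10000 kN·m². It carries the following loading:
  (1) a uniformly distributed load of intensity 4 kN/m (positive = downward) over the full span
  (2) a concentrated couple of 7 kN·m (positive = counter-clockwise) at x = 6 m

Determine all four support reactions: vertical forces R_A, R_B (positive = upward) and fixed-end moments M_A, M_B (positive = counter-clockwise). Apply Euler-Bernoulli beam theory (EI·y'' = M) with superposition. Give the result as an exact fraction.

R_A = 199/8 kN, M_A = 199/4 kN·m, R_B = 185/8 kN, M_B = -185/4 kN·m

Load 1 — uniform load w=4 kN/m over full span:
  R_A = wL/2 = 4·12/2 = 24 kN
  M_A = wL²/12 = 4·12²/12 = 48 kN·m
  R_B = wL/2 = 4·12/2 = 24 kN
  M_B = -wL²/12 = -4·12²/12 = -48 kN·m
Load 2 — applied couple M₀=7 kN·m at a=6 m (b=L-a=6):
  R_A = 6M₀ab/L³ = 6·7·6·6/12³ = 7/8 kN
  M_A = M₀b(2a-b)/L² = 7·6·(2·6-6)/12² = 7/4 kN·m
  R_B = -6M₀ab/L³ = -6·7·6·6/12³ = -7/8 kN
  M_B = M₀a(2b-a)/L² = 7·6·(2·6-6)/12² = 7/4 kN·m
Superposition: R_A = 199/8 kN, M_A = 199/4 kN·m, R_B = 185/8 kN, M_B = -185/4 kN·m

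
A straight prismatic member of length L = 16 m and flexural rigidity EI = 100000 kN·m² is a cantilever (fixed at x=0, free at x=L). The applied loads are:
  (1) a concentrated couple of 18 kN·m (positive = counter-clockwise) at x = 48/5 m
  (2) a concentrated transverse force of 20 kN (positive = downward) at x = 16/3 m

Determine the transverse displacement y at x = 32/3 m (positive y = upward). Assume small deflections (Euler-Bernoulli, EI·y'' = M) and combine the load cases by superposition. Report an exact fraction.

y(32/3) = -95848/6328125 m

Load 1 — applied couple M₀=18 kN·m at a=48/5 m (b=L-a=32/5):
  y_1 = M₀a(2x-a)/(2EI)  [x>a] = 18·(48/5)·(2·(32/3)-(48/5))/(2·100000) = 792/78125 m
Load 2 — point force P=20 kN at a=16/3 m (b=L-a=32/3):
  y_2 = -Pa²(3x-a)/(6EI)  [x>a] = -20·(16/3)²·(3·(32/3)-(16/3))/(6·100000) = -256/10125 m
Superposition: y = Σ y_i = -95848/6328125 m ≈ -0.015146 m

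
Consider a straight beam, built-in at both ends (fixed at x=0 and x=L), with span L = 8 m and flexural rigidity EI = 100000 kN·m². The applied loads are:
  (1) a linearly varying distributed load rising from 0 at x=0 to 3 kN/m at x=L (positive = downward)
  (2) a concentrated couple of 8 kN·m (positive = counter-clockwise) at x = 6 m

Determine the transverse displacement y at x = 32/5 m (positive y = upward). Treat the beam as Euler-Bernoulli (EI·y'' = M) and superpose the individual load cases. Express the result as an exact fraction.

y(32/5) = -9793/97656250 m

Load 1 — triangular load w₀=3 kN/m (0→w₀ over full span):
  y_1 = -w₀x²(L-x)²(x+2L)/(120LEI) = -3·(32/5)²·(8-(32/5))²·((32/5)+2·8)/(120·8·100000) = -3584/48828125 m
Load 2 — applied couple M₀=8 kN·m at a=6 m (b=L-a=2):
  y_2 = (R_Ax³/6 - M_Ax²/2 - M₀(x-a)²/2)/EI  [x>a] with R_A=9/8, M_A=5/2 = ((9/8)·(32/5)³/6 - (5/2)·(32/5)²/2 - 8·((32/5)-6)²/2)/100000 = -21/781250 m
Superposition: y = Σ y_i = -9793/97656250 m ≈ -0.000100 m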